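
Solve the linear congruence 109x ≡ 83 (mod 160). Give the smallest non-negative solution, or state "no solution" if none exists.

First find gcd(109, 160):
160 = 1*109 + 51
109 = 2*51 + 7
51 = 7*7 + 2
7 = 3*2 + 1
2 = 2*1 + 0
gcd = 1, so a unique solution mod 160 exists.
Back-substitute for the Bézout coefficients:
1 = 7 − 3·2
1 = −3·51 + 22·7
1 = 22·109 − 47·51
1 = −47·160 + 69·109
So 109·(69) ≡ 1 (mod 160), giving 109⁻¹ ≡ 69.
x ≡ 109⁻¹·83 ≡ 69·83 ≡ 127 (mod 160).

127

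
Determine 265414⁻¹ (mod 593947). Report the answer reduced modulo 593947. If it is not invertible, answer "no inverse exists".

97920

gcd(593947, 265414) by repeated division:
593947 = 2*265414 + 63119
265414 = 4*63119 + 12938
63119 = 4*12938 + 11367
12938 = 1*11367 + 1571
11367 = 7*1571 + 370
1571 = 4*370 + 91
370 = 4*91 + 6
91 = 15*6 + 1
6 = 6*1 + 0
Since gcd(265414, 593947) = 1, back-substitute to write 1 as a combination:
1 = 91 − 15·6
1 = −15·370 + 61·91
1 = 61·1571 − 259·370
1 = −259·11367 + 1874·1571
1 = 1874·12938 − 2133·11367
1 = −2133·63119 + 10406·12938
1 = 10406·265414 − 43757·63119
1 = −43757·593947 + 97920·265414
So 265414·97920 ≡ 1 (mod 593947).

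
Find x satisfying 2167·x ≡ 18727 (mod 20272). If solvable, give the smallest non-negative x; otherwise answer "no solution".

11169

First find gcd(2167, 20272):
20272 = 9·2167 + 769
2167 = 2·769 + 629
769 = 1·629 + 140
629 = 4·140 + 69
140 = 2·69 + 2
69 = 34·2 + 1
2 = 2·1 + 0
gcd = 1, so a unique solution mod 20272 exists.
Back-substitute for the Bézout coefficients:
1 = 69 − 34·2
1 = −34·140 + 69·69
1 = 69·629 − 310·140
1 = −310·769 + 379·629
1 = 379·2167 − 1068·769
1 = −1068·20272 + 9991·2167
So 2167·(9991) ≡ 1 (mod 20272), giving 2167⁻¹ ≡ 9991.
x ≡ 2167⁻¹·18727 ≡ 9991·18727 ≡ 11169 (mod 20272).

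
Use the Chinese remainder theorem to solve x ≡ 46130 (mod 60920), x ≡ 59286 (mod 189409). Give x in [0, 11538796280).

Write x = 46130 + 60920·k. Then 60920·k ≡ 59286 − 46130 ≡ 13156 (mod 189409).
Need 60920⁻¹ mod 189409. Extended Euclid on (189409, 60920):
189409 = 3·60920 + 6649
60920 = 9·6649 + 1079
6649 = 6·1079 + 175
1079 = 6·175 + 29
175 = 6·29 + 1
29 = 29·1 + 0
Back-substitute:
1 = 175 − 6·29
1 = −6·1079 + 37·175
1 = 37·6649 − 228·1079
1 = −228·60920 + 2089·6649
1 = 2089·189409 − 6495·60920
60920⁻¹ ≡ 182914 (mod 189409), so k ≡ 182914·13156 ≡ 164648 (mod 189409).
x = 46130 + 60920·164648 = 10030402290.

10030402290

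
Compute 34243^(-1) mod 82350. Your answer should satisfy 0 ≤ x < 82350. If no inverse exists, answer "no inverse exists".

Run Euclid on (82350, 34243):
82350 = 2*34243 + 13864
34243 = 2*13864 + 6515
13864 = 2*6515 + 834
6515 = 7*834 + 677
834 = 1*677 + 157
677 = 4*157 + 49
157 = 3*49 + 10
49 = 4*10 + 9
10 = 1*9 + 1
9 = 9*1 + 0
The gcd is 1. Working backward:
1 = 10 − 9
1 = −49 + 5·10
1 = 5·157 − 16·49
1 = −16·677 + 69·157
1 = 69·834 − 85·677
1 = −85·6515 + 664·834
1 = 664·13864 − 1413·6515
1 = −1413·34243 + 3490·13864
1 = 3490·82350 − 8393·34243
Hence 34243⁻¹ ≡ -8393 ≡ 73957 (mod 82350).

73957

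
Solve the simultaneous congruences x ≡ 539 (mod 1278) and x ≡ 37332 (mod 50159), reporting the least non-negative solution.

39512465

Write x = 539 + 1278·k. Then 1278·k ≡ 37332 − 539 ≡ 36793 (mod 50159).
Need 1278⁻¹ mod 50159. Extended Euclid on (50159, 1278):
50159 = 39×1278 + 317
1278 = 4×317 + 10
317 = 31×10 + 7
10 = 1×7 + 3
7 = 2×3 + 1
3 = 3×1 + 0
Back-substitute:
1 = 7 − 2·3
1 = −2·10 + 3·7
1 = 3·317 − 95·10
1 = −95·1278 + 383·317
1 = 383·50159 − 15032·1278
1278⁻¹ ≡ 35127 (mod 50159), so k ≡ 35127·36793 ≡ 30917 (mod 50159).
x = 539 + 1278·30917 = 39512465.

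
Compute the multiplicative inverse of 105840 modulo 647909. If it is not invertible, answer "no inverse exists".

68874

gcd(647909, 105840) by repeated division:
647909 = 6*105840 + 12869
105840 = 8*12869 + 2888
12869 = 4*2888 + 1317
2888 = 2*1317 + 254
1317 = 5*254 + 47
254 = 5*47 + 19
47 = 2*19 + 9
19 = 2*9 + 1
9 = 9*1 + 0
Since gcd(105840, 647909) = 1, back-substitute to write 1 as a combination:
1 = 19 − 2·9
1 = −2·47 + 5·19
1 = 5·254 − 27·47
1 = −27·1317 + 140·254
1 = 140·2888 − 307·1317
1 = −307·12869 + 1368·2888
1 = 1368·105840 − 11251·12869
1 = −11251·647909 + 68874·105840
So 105840·68874 ≡ 1 (mod 647909).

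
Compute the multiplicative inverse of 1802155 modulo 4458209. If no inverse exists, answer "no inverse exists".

1924660

Extended Euclidean algorithm:
4458209 = 2*1802155 + 853899
1802155 = 2*853899 + 94357
853899 = 9*94357 + 4686
94357 = 20*4686 + 637
4686 = 7*637 + 227
637 = 2*227 + 183
227 = 1*183 + 44
183 = 4*44 + 7
44 = 6*7 + 2
7 = 3*2 + 1
2 = 2*1 + 0
Since gcd(1802155, 4458209) = 1, back-substitute to write 1 as a combination:
1 = 7 − 3·2
1 = −3·44 + 19·7
1 = 19·183 − 79·44
1 = −79·227 + 98·183
1 = 98·637 − 275·227
1 = −275·4686 + 2023·637
1 = 2023·94357 − 40735·4686
1 = −40735·853899 + 368638·94357
1 = 368638·1802155 − 778011·853899
1 = −778011·4458209 + 1924660·1802155
So 1802155·1924660 ≡ 1 (mod 4458209).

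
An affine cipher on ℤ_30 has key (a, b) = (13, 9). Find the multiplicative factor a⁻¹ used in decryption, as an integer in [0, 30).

7

Apply the Euclidean algorithm to 30 and 13:
30 = 2·13 + 4
13 = 3·4 + 1
4 = 4·1 + 0
gcd = 1, so the inverse exists. Back-substitute:
1 = 13 − 3·4
1 = −3·30 + 7·13
So 13·7 ≡ 1 (mod 30).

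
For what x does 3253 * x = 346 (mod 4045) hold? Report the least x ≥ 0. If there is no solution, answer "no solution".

2257

First find gcd(3253, 4045):
4045 = 1*3253 + 792
3253 = 4*792 + 85
792 = 9*85 + 27
85 = 3*27 + 4
27 = 6*4 + 3
4 = 1*3 + 1
3 = 3*1 + 0
gcd = 1, so a unique solution mod 4045 exists.
Back-substitute for the Bézout coefficients:
1 = 4 − 3
1 = −27 + 7·4
1 = 7·85 − 22·27
1 = −22·792 + 205·85
1 = 205·3253 − 842·792
1 = −842·4045 + 1047·3253
So 3253·(1047) ≡ 1 (mod 4045), giving 3253⁻¹ ≡ 1047.
x ≡ 3253⁻¹·346 ≡ 1047·346 ≡ 2257 (mod 4045).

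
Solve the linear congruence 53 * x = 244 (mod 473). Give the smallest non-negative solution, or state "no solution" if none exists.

First find gcd(53, 473):
473 = 8×53 + 49
53 = 1×49 + 4
49 = 12×4 + 1
4 = 4×1 + 0
gcd = 1, so a unique solution mod 473 exists.
Back-substitute for the Bézout coefficients:
1 = 49 − 12·4
1 = −12·53 + 13·49
1 = 13·473 − 116·53
So 53·(-116) ≡ 1 (mod 473), giving 53⁻¹ ≡ 357.
x ≡ 53⁻¹·244 ≡ 357·244 ≡ 76 (mod 473).

76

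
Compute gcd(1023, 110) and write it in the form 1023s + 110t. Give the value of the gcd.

11

Repeated division:
1023 = 9×110 + 33
110 = 3×33 + 11
33 = 3×11 + 0
gcd(1023, 110) = 11.
Back-substituting:
11 = 110 − 3·33
11 = −3·1023 + 28·110
So 11 = (-3)·1023 + (28)·110.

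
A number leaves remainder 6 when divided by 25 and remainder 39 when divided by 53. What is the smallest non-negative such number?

Write x = 6 + 25·k. Then 25·k ≡ 39 − 6 ≡ 33 (mod 53).
Need 25⁻¹ mod 53. Extended Euclid on (53, 25):
53 = 2×25 + 3
25 = 8×3 + 1
3 = 3×1 + 0
Back-substitute:
1 = 25 − 8·3
1 = −8·53 + 17·25
25⁻¹ ≡ 17 (mod 53), so k ≡ 17·33 ≡ 31 (mod 53).
x = 6 + 25·31 = 781.

781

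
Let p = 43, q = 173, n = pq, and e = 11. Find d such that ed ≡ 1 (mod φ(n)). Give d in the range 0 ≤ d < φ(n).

2627

φ(n) = (p−1)(q−1) = 42·172 = 7224.
Need d with 11·d ≡ 1 (mod 7224). Apply the extended Euclidean algorithm:
7224 = 656*11 + 8
11 = 1*8 + 3
8 = 2*3 + 2
3 = 1*2 + 1
2 = 2*1 + 0
Back-substitute:
1 = 3 − 2
1 = −8 + 3·3
1 = 3·11 − 4·8
1 = −4·7224 + 2627·11
So 11·2627 ≡ 1 (mod 7224), hence d = 2627.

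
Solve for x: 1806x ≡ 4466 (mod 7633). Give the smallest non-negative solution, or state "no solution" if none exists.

2961

First find gcd(1806, 7633):
7633 = 4×1806 + 409
1806 = 4×409 + 170
409 = 2×170 + 69
170 = 2×69 + 32
69 = 2×32 + 5
32 = 6×5 + 2
5 = 2×2 + 1
2 = 2×1 + 0
gcd = 1, so a unique solution mod 7633 exists.
Back-substitute for the Bézout coefficients:
1 = 5 − 2·2
1 = −2·32 + 13·5
1 = 13·69 − 28·32
1 = −28·170 + 69·69
1 = 69·409 − 166·170
1 = −166·1806 + 733·409
1 = 733·7633 − 3098·1806
So 1806·(-3098) ≡ 1 (mod 7633), giving 1806⁻¹ ≡ 4535.
x ≡ 1806⁻¹·4466 ≡ 4535·4466 ≡ 2961 (mod 7633).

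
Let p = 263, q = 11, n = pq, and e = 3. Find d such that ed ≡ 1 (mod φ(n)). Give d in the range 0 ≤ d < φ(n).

1747

φ(n) = (p−1)(q−1) = 262·10 = 2620.
Need d with 3·d ≡ 1 (mod 2620). Apply the extended Euclidean algorithm:
2620 = 873×3 + 1
3 = 3×1 + 0
Back-substitute:
1 = 2620 − 873·3
So 3·(-873) ≡ 1 (mod 2620), hence d ≡ -873 ≡ 1747 (mod 2620).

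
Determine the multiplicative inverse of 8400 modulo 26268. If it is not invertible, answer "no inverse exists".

Euclidean algorithm on 26268, 8400:
26268 = 3×8400 + 1068
8400 = 7×1068 + 924
1068 = 1×924 + 144
924 = 6×144 + 60
144 = 2×60 + 24
60 = 2×24 + 12
24 = 2×12 + 0
Since gcd = 12 > 1, 8400 is not a unit mod 26268.

no inverse exists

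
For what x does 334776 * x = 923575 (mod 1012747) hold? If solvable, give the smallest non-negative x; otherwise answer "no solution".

546523

First find gcd(334776, 1012747):
1012747 = 3×334776 + 8419
334776 = 39×8419 + 6435
8419 = 1×6435 + 1984
6435 = 3×1984 + 483
1984 = 4×483 + 52
483 = 9×52 + 15
52 = 3×15 + 7
15 = 2×7 + 1
7 = 7×1 + 0
gcd = 1, so a unique solution mod 1012747 exists.
Back-substitute for the Bézout coefficients:
1 = 15 − 2·7
1 = −2·52 + 7·15
1 = 7·483 − 65·52
1 = −65·1984 + 267·483
1 = 267·6435 − 866·1984
1 = −866·8419 + 1133·6435
1 = 1133·334776 − 45053·8419
1 = −45053·1012747 + 136292·334776
So 334776·(136292) ≡ 1 (mod 1012747), giving 334776⁻¹ ≡ 136292.
x ≡ 334776⁻¹·923575 ≡ 136292·923575 ≡ 546523 (mod 1012747).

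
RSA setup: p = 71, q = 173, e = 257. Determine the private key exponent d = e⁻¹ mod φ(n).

6793

φ(n) = (p−1)(q−1) = 70·172 = 12040.
Need d with 257·d ≡ 1 (mod 12040). Apply the extended Euclidean algorithm:
12040 = 46*257 + 218
257 = 1*218 + 39
218 = 5*39 + 23
39 = 1*23 + 16
23 = 1*16 + 7
16 = 2*7 + 2
7 = 3*2 + 1
2 = 2*1 + 0
Back-substitute:
1 = 7 − 3·2
1 = −3·16 + 7·7
1 = 7·23 − 10·16
1 = −10·39 + 17·23
1 = 17·218 − 95·39
1 = −95·257 + 112·218
1 = 112·12040 − 5247·257
So 257·(-5247) ≡ 1 (mod 12040), hence d ≡ -5247 ≡ 6793 (mod 12040).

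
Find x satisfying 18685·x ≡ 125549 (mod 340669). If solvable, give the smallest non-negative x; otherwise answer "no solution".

First find gcd(18685, 340669):
340669 = 18*18685 + 4339
18685 = 4*4339 + 1329
4339 = 3*1329 + 352
1329 = 3*352 + 273
352 = 1*273 + 79
273 = 3*79 + 36
79 = 2*36 + 7
36 = 5*7 + 1
7 = 7*1 + 0
gcd = 1, so a unique solution mod 340669 exists.
Back-substitute for the Bézout coefficients:
1 = 36 − 5·7
1 = −5·79 + 11·36
1 = 11·273 − 38·79
1 = −38·352 + 49·273
1 = 49·1329 − 185·352
1 = −185·4339 + 604·1329
1 = 604·18685 − 2601·4339
1 = −2601·340669 + 47422·18685
So 18685·(47422) ≡ 1 (mod 340669), giving 18685⁻¹ ≡ 47422.
x ≡ 18685⁻¹·125549 ≡ 47422·125549 ≡ 253234 (mod 340669).

253234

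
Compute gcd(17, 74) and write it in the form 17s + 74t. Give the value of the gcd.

Euclidean algorithm:
74 = 4·17 + 6
17 = 2·6 + 5
6 = 1·5 + 1
5 = 5·1 + 0
gcd(17, 74) = 1.
Working backward:
1 = 6 − 5
1 = −17 + 3·6
1 = 3·74 − 13·17
So 1 = (3)·74 + (-13)·17.

1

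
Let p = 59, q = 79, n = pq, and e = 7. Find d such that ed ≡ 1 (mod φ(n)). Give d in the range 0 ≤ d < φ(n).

φ(n) = (p−1)(q−1) = 58·78 = 4524.
Need d with 7·d ≡ 1 (mod 4524). Apply the extended Euclidean algorithm:
4524 = 646*7 + 2
7 = 3*2 + 1
2 = 2*1 + 0
Back-substitute:
1 = 7 − 3·2
1 = −3·4524 + 1939·7
So 7·1939 ≡ 1 (mod 4524), hence d = 1939.

1939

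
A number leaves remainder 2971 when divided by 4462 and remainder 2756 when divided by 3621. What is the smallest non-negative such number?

3287003

Write x = 2971 + 4462·k. Then 4462·k ≡ 2756 − 2971 ≡ 3406 (mod 3621).
Need 4462⁻¹ mod 3621. Extended Euclid on (3621, 841):
3621 = 4×841 + 257
841 = 3×257 + 70
257 = 3×70 + 47
70 = 1×47 + 23
47 = 2×23 + 1
23 = 23×1 + 0
Back-substitute:
1 = 47 − 2·23
1 = −2·70 + 3·47
1 = 3·257 − 11·70
1 = −11·841 + 36·257
1 = 36·3621 − 155·841
4462⁻¹ ≡ 3466 (mod 3621), so k ≡ 3466·3406 ≡ 736 (mod 3621).
x = 2971 + 4462·736 = 3287003.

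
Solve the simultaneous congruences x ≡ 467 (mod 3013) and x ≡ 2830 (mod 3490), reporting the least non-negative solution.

Write x = 467 + 3013·k. Then 3013·k ≡ 2830 − 467 ≡ 2363 (mod 3490).
Need 3013⁻¹ mod 3490. Extended Euclid on (3490, 3013):
3490 = 1·3013 + 477
3013 = 6·477 + 151
477 = 3·151 + 24
151 = 6·24 + 7
24 = 3·7 + 3
7 = 2·3 + 1
3 = 3·1 + 0
Back-substitute:
1 = 7 − 2·3
1 = −2·24 + 7·7
1 = 7·151 − 44·24
1 = −44·477 + 139·151
1 = 139·3013 − 878·477
1 = −878·3490 + 1017·3013
3013⁻¹ ≡ 1017 (mod 3490), so k ≡ 1017·2363 ≡ 2051 (mod 3490).
x = 467 + 3013·2051 = 6180130.

6180130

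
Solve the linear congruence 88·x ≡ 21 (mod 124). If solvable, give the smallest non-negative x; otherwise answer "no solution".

gcd(88, 124):
124 = 1×88 + 36
88 = 2×36 + 16
36 = 2×16 + 4
16 = 4×4 + 0
gcd = 4, but 4 ∤ 21, so the congruence has no solution.

no solution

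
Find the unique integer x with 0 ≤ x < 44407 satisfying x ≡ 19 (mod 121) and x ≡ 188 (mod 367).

40191

Write x = 19 + 121·k. Then 121·k ≡ 188 − 19 ≡ 169 (mod 367).
Need 121⁻¹ mod 367. Extended Euclid on (367, 121):
367 = 3×121 + 4
121 = 30×4 + 1
4 = 4×1 + 0
Back-substitute:
1 = 121 − 30·4
1 = −30·367 + 91·121
121⁻¹ ≡ 91 (mod 367), so k ≡ 91·169 ≡ 332 (mod 367).
x = 19 + 121·332 = 40191.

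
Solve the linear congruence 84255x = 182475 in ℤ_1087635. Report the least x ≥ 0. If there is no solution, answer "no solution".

42653

First find gcd(84255, 1087635):
1087635 = 12*84255 + 76575
84255 = 1*76575 + 7680
76575 = 9*7680 + 7455
7680 = 1*7455 + 225
7455 = 33*225 + 30
225 = 7*30 + 15
30 = 2*15 + 0
gcd = 15 and 15 | 182475, so solutions exist. Divide through by 15: 5617x ≡ 12165 (mod 72509).
Now find 5617⁻¹ mod 72509:
72509 = 12×5617 + 5105
5617 = 1×5105 + 512
5105 = 9×512 + 497
512 = 1×497 + 15
497 = 33×15 + 2
15 = 7×2 + 1
2 = 2×1 + 0
Back-substitute:
1 = 15 − 7·2
1 = −7·497 + 232·15
1 = 232·512 − 239·497
1 = −239·5105 + 2383·512
1 = 2383·5617 − 2622·5105
1 = −2622·72509 + 33847·5617
So 5617⁻¹ ≡ 33847 (mod 72509).
Then x ≡ 33847·12165 ≡ 42653 (mod 72509); the smallest non-negative solution is x = 42653.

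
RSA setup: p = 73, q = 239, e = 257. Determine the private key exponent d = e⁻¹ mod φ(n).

φ(n) = (p−1)(q−1) = 72·238 = 17136.
Need d with 257·d ≡ 1 (mod 17136). Apply the extended Euclidean algorithm:
17136 = 66·257 + 174
257 = 1·174 + 83
174 = 2·83 + 8
83 = 10·8 + 3
8 = 2·3 + 2
3 = 1·2 + 1
2 = 2·1 + 0
Back-substitute:
1 = 3 − 2
1 = −8 + 3·3
1 = 3·83 − 31·8
1 = −31·174 + 65·83
1 = 65·257 − 96·174
1 = −96·17136 + 6401·257
So 257·6401 ≡ 1 (mod 17136), hence d = 6401.

6401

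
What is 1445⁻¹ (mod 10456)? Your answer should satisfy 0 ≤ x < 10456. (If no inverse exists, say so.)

2453

Extended Euclidean algorithm:
10456 = 7×1445 + 341
1445 = 4×341 + 81
341 = 4×81 + 17
81 = 4×17 + 13
17 = 1×13 + 4
13 = 3×4 + 1
4 = 4×1 + 0
gcd = 1, so the inverse exists. Back-substitute:
1 = 13 − 3·4
1 = −3·17 + 4·13
1 = 4·81 − 19·17
1 = −19·341 + 80·81
1 = 80·1445 − 339·341
1 = −339·10456 + 2453·1445
So 1445·2453 ≡ 1 (mod 10456).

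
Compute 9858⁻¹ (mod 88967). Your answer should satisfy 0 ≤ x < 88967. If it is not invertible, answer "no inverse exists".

gcd(88967, 9858) by repeated division:
88967 = 9*9858 + 245
9858 = 40*245 + 58
245 = 4*58 + 13
58 = 4*13 + 6
13 = 2*6 + 1
6 = 6*1 + 0
gcd = 1, so the inverse exists. Back-substitute:
1 = 13 − 2·6
1 = −2·58 + 9·13
1 = 9·245 − 38·58
1 = −38·9858 + 1529·245
1 = 1529·88967 − 13799·9858
Thus 9858·(-13799) ≡ 1 (mod 88967); reducing, -13799 mod 88967 = 75168.

75168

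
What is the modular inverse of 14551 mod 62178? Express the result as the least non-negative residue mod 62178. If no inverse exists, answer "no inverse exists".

41791

Extended Euclidean algorithm:
62178 = 4·14551 + 3974
14551 = 3·3974 + 2629
3974 = 1·2629 + 1345
2629 = 1·1345 + 1284
1345 = 1·1284 + 61
1284 = 21·61 + 3
61 = 20·3 + 1
3 = 3·1 + 0
Since gcd(14551, 62178) = 1, back-substitute to write 1 as a combination:
1 = 61 − 20·3
1 = −20·1284 + 421·61
1 = 421·1345 − 441·1284
1 = −441·2629 + 862·1345
1 = 862·3974 − 1303·2629
1 = −1303·14551 + 4771·3974
1 = 4771·62178 − 20387·14551
Hence 14551⁻¹ ≡ -20387 ≡ 41791 (mod 62178).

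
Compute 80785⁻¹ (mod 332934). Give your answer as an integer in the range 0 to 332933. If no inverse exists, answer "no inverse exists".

Apply the Euclidean algorithm to 332934 and 80785:
332934 = 4·80785 + 9794
80785 = 8·9794 + 2433
9794 = 4·2433 + 62
2433 = 39·62 + 15
62 = 4·15 + 2
15 = 7·2 + 1
2 = 2·1 + 0
gcd = 1, so the inverse exists. Back-substitute:
1 = 15 − 7·2
1 = −7·62 + 29·15
1 = 29·2433 − 1138·62
1 = −1138·9794 + 4581·2433
1 = 4581·80785 − 37786·9794
1 = −37786·332934 + 155725·80785
So 80785·155725 ≡ 1 (mod 332934).

155725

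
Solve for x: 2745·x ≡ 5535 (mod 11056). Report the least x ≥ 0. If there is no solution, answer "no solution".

727

First find gcd(2745, 11056):
11056 = 4·2745 + 76
2745 = 36·76 + 9
76 = 8·9 + 4
9 = 2·4 + 1
4 = 4·1 + 0
gcd = 1, so a unique solution mod 11056 exists.
Back-substitute for the Bézout coefficients:
1 = 9 − 2·4
1 = −2·76 + 17·9
1 = 17·2745 − 614·76
1 = −614·11056 + 2473·2745
So 2745·(2473) ≡ 1 (mod 11056), giving 2745⁻¹ ≡ 2473.
x ≡ 2745⁻¹·5535 ≡ 2473·5535 ≡ 727 (mod 11056).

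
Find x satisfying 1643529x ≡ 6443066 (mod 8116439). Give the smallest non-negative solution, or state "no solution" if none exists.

First find gcd(1643529, 8116439):
8116439 = 4*1643529 + 1542323
1643529 = 1*1542323 + 101206
1542323 = 15*101206 + 24233
101206 = 4*24233 + 4274
24233 = 5*4274 + 2863
4274 = 1*2863 + 1411
2863 = 2*1411 + 41
1411 = 34*41 + 17
41 = 2*17 + 7
17 = 2*7 + 3
7 = 2*3 + 1
3 = 3*1 + 0
gcd = 1, so a unique solution mod 8116439 exists.
Back-substitute for the Bézout coefficients:
1 = 7 − 2·3
1 = −2·17 + 5·7
1 = 5·41 − 12·17
1 = −12·1411 + 413·41
1 = 413·2863 − 838·1411
1 = −838·4274 + 1251·2863
1 = 1251·24233 − 7093·4274
1 = −7093·101206 + 29623·24233
1 = 29623·1542323 − 451438·101206
1 = −451438·1643529 + 481061·1542323
1 = 481061·8116439 − 2375682·1643529
So 1643529·(-2375682) ≡ 1 (mod 8116439), giving 1643529⁻¹ ≡ 5740757.
x ≡ 1643529⁻¹·6443066 ≡ 5740757·6443066 ≡ 2758942 (mod 8116439).

2758942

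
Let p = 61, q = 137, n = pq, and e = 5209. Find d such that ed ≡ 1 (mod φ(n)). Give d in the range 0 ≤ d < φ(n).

4969

φ(n) = (p−1)(q−1) = 60·136 = 8160.
Need d with 5209·d ≡ 1 (mod 8160). Apply the extended Euclidean algorithm:
8160 = 1·5209 + 2951
5209 = 1·2951 + 2258
2951 = 1·2258 + 693
2258 = 3·693 + 179
693 = 3·179 + 156
179 = 1·156 + 23
156 = 6·23 + 18
23 = 1·18 + 5
18 = 3·5 + 3
5 = 1·3 + 2
3 = 1·2 + 1
2 = 2·1 + 0
Back-substitute:
1 = 3 − 2
1 = −5 + 2·3
1 = 2·18 − 7·5
1 = −7·23 + 9·18
1 = 9·156 − 61·23
1 = −61·179 + 70·156
1 = 70·693 − 271·179
1 = −271·2258 + 883·693
1 = 883·2951 − 1154·2258
1 = −1154·5209 + 2037·2951
1 = 2037·8160 − 3191·5209
So 5209·(-3191) ≡ 1 (mod 8160), hence d ≡ -3191 ≡ 4969 (mod 8160).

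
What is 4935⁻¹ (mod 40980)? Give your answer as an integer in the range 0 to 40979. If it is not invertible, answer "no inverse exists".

no inverse exists

Euclidean algorithm on 40980, 4935:
40980 = 8*4935 + 1500
4935 = 3*1500 + 435
1500 = 3*435 + 195
435 = 2*195 + 45
195 = 4*45 + 15
45 = 3*15 + 0
gcd(4935, 40980) = 15 ≠ 1, so 4935 has no multiplicative inverse modulo 40980.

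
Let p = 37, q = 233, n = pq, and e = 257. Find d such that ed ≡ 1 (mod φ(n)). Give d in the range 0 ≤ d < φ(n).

φ(n) = (p−1)(q−1) = 36·232 = 8352.
Need d with 257·d ≡ 1 (mod 8352). Apply the extended Euclidean algorithm:
8352 = 32×257 + 128
257 = 2×128 + 1
128 = 128×1 + 0
Back-substitute:
1 = 257 − 2·128
1 = −2·8352 + 65·257
So 257·65 ≡ 1 (mod 8352), hence d = 65.

65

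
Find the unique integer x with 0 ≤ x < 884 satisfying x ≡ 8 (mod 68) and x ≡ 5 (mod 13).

824

Write x = 8 + 68·k. Then 68·k ≡ 5 − 8 ≡ 10 (mod 13).
Need 68⁻¹ mod 13. Extended Euclid on (13, 3):
13 = 4·3 + 1
3 = 3·1 + 0
Back-substitute:
1 = 13 − 4·3
68⁻¹ ≡ 9 (mod 13), so k ≡ 9·10 ≡ 12 (mod 13).
x = 8 + 68·12 = 824.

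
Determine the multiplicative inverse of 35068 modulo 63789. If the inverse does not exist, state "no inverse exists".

no inverse exists

Euclidean algorithm on 63789, 35068:
63789 = 1·35068 + 28721
35068 = 1·28721 + 6347
28721 = 4·6347 + 3333
6347 = 1·3333 + 3014
3333 = 1·3014 + 319
3014 = 9·319 + 143
319 = 2·143 + 33
143 = 4·33 + 11
33 = 3·11 + 0
gcd(35068, 63789) = 11 ≠ 1, so 35068 has no multiplicative inverse modulo 63789.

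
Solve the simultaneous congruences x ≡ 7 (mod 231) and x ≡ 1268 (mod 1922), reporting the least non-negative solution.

118510

Write x = 7 + 231·k. Then 231·k ≡ 1268 − 7 ≡ 1261 (mod 1922).
Need 231⁻¹ mod 1922. Extended Euclid on (1922, 231):
1922 = 8·231 + 74
231 = 3·74 + 9
74 = 8·9 + 2
9 = 4·2 + 1
2 = 2·1 + 0
Back-substitute:
1 = 9 − 4·2
1 = −4·74 + 33·9
1 = 33·231 − 103·74
1 = −103·1922 + 857·231
231⁻¹ ≡ 857 (mod 1922), so k ≡ 857·1261 ≡ 513 (mod 1922).
x = 7 + 231·513 = 118510.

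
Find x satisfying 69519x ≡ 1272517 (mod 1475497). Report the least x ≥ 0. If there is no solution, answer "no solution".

173761

First find gcd(69519, 1475497):
1475497 = 21*69519 + 15598
69519 = 4*15598 + 7127
15598 = 2*7127 + 1344
7127 = 5*1344 + 407
1344 = 3*407 + 123
407 = 3*123 + 38
123 = 3*38 + 9
38 = 4*9 + 2
9 = 4*2 + 1
2 = 2*1 + 0
gcd = 1, so a unique solution mod 1475497 exists.
Back-substitute for the Bézout coefficients:
1 = 9 − 4·2
1 = −4·38 + 17·9
1 = 17·123 − 55·38
1 = −55·407 + 182·123
1 = 182·1344 − 601·407
1 = −601·7127 + 3187·1344
1 = 3187·15598 − 6975·7127
1 = −6975·69519 + 31087·15598
1 = 31087·1475497 − 659802·69519
So 69519·(-659802) ≡ 1 (mod 1475497), giving 69519⁻¹ ≡ 815695.
x ≡ 69519⁻¹·1272517 ≡ 815695·1272517 ≡ 173761 (mod 1475497).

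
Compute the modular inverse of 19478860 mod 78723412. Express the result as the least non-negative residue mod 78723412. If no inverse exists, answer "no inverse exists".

Euclidean algorithm on 78723412, 19478860:
78723412 = 4×19478860 + 807972
19478860 = 24×807972 + 87532
807972 = 9×87532 + 20184
87532 = 4×20184 + 6796
20184 = 2×6796 + 6592
6796 = 1×6592 + 204
6592 = 32×204 + 64
204 = 3×64 + 12
64 = 5×12 + 4
12 = 3×4 + 0
The gcd is 4, not 1, hence no inverse exists.

no inverse exists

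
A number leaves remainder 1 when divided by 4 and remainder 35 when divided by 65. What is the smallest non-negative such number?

Write x = 1 + 4·k. Then 4·k ≡ 35 − 1 ≡ 34 (mod 65).
Need 4⁻¹ mod 65. Extended Euclid on (65, 4):
65 = 16·4 + 1
4 = 4·1 + 0
Back-substitute:
1 = 65 − 16·4
4⁻¹ ≡ 49 (mod 65), so k ≡ 49·34 ≡ 41 (mod 65).
x = 1 + 4·41 = 165.

165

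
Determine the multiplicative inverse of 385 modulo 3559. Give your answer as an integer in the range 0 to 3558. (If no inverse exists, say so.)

795

gcd(3559, 385) by repeated division:
3559 = 9·385 + 94
385 = 4·94 + 9
94 = 10·9 + 4
9 = 2·4 + 1
4 = 4·1 + 0
gcd = 1, so the inverse exists. Back-substitute:
1 = 9 − 2·4
1 = −2·94 + 21·9
1 = 21·385 − 86·94
1 = −86·3559 + 795·385
So 385·795 ≡ 1 (mod 3559).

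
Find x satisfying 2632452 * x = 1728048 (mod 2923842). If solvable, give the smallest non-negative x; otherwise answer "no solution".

148489

First find gcd(2632452, 2923842):
2923842 = 1×2632452 + 291390
2632452 = 9×291390 + 9942
291390 = 29×9942 + 3072
9942 = 3×3072 + 726
3072 = 4×726 + 168
726 = 4×168 + 54
168 = 3×54 + 6
54 = 9×6 + 0
gcd = 6 and 6 | 1728048, so solutions exist. Divide through by 6: 438742x ≡ 288008 (mod 487307).
Now find 438742⁻¹ mod 487307:
487307 = 1×438742 + 48565
438742 = 9×48565 + 1657
48565 = 29×1657 + 512
1657 = 3×512 + 121
512 = 4×121 + 28
121 = 4×28 + 9
28 = 3×9 + 1
9 = 9×1 + 0
Back-substitute:
1 = 28 − 3·9
1 = −3·121 + 13·28
1 = 13·512 − 55·121
1 = −55·1657 + 178·512
1 = 178·48565 − 5217·1657
1 = −5217·438742 + 47131·48565
1 = 47131·487307 − 52348·438742
So 438742·(-52348) ≡ 1 (mod 487307), i.e. 438742⁻¹ ≡ 434959.
Then x ≡ 434959·288008 ≡ 148489 (mod 487307); the smallest non-negative solution is x = 148489.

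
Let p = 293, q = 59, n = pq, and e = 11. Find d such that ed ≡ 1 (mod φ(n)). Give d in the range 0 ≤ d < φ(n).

4619

φ(n) = (p−1)(q−1) = 292·58 = 16936.
Need d with 11·d ≡ 1 (mod 16936). Apply the extended Euclidean algorithm:
16936 = 1539×11 + 7
11 = 1×7 + 4
7 = 1×4 + 3
4 = 1×3 + 1
3 = 3×1 + 0
Back-substitute:
1 = 4 − 3
1 = −7 + 2·4
1 = 2·11 − 3·7
1 = −3·16936 + 4619·11
So 11·4619 ≡ 1 (mod 16936), hence d = 4619.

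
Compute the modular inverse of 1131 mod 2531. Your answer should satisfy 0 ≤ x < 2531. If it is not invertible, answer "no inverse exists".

2117

Run Euclid on (2531, 1131):
2531 = 2×1131 + 269
1131 = 4×269 + 55
269 = 4×55 + 49
55 = 1×49 + 6
49 = 8×6 + 1
6 = 6×1 + 0
gcd = 1, so the inverse exists. Back-substitute:
1 = 49 − 8·6
1 = −8·55 + 9·49
1 = 9·269 − 44·55
1 = −44·1131 + 185·269
1 = 185·2531 − 414·1131
So 1131·(-414) ≡ 1 (mod 2531), and -414 ≡ 2117 (mod 2531).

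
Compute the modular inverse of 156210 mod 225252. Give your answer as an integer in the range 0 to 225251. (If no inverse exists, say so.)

no inverse exists

Compute gcd(156210, 225252):
225252 = 1*156210 + 69042
156210 = 2*69042 + 18126
69042 = 3*18126 + 14664
18126 = 1*14664 + 3462
14664 = 4*3462 + 816
3462 = 4*816 + 198
816 = 4*198 + 24
198 = 8*24 + 6
24 = 4*6 + 0
gcd(156210, 225252) = 6 ≠ 1, so 156210 has no multiplicative inverse modulo 225252.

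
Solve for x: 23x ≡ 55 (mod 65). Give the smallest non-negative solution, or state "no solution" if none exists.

First find gcd(23, 65):
65 = 2·23 + 19
23 = 1·19 + 4
19 = 4·4 + 3
4 = 1·3 + 1
3 = 3·1 + 0
gcd = 1, so a unique solution mod 65 exists.
Back-substitute for the Bézout coefficients:
1 = 4 − 3
1 = −19 + 5·4
1 = 5·23 − 6·19
1 = −6·65 + 17·23
So 23·(17) ≡ 1 (mod 65), giving 23⁻¹ ≡ 17.
x ≡ 23⁻¹·55 ≡ 17·55 ≡ 25 (mod 65).

25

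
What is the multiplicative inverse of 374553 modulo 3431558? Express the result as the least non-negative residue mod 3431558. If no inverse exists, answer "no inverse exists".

2948157

Extended Euclidean algorithm:
3431558 = 9×374553 + 60581
374553 = 6×60581 + 11067
60581 = 5×11067 + 5246
11067 = 2×5246 + 575
5246 = 9×575 + 71
575 = 8×71 + 7
71 = 10×7 + 1
7 = 7×1 + 0
Since gcd(374553, 3431558) = 1, back-substitute to write 1 as a combination:
1 = 71 − 10·7
1 = −10·575 + 81·71
1 = 81·5246 − 739·575
1 = −739·11067 + 1559·5246
1 = 1559·60581 − 8534·11067
1 = −8534·374553 + 52763·60581
1 = 52763·3431558 − 483401·374553
So 374553·(-483401) ≡ 1 (mod 3431558), and -483401 ≡ 2948157 (mod 3431558).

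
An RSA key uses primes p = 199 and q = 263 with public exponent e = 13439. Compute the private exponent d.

19895

φ(n) = (p−1)(q−1) = 198·262 = 51876.
Need d with 13439·d ≡ 1 (mod 51876). Apply the extended Euclidean algorithm:
51876 = 3*13439 + 11559
13439 = 1*11559 + 1880
11559 = 6*1880 + 279
1880 = 6*279 + 206
279 = 1*206 + 73
206 = 2*73 + 60
73 = 1*60 + 13
60 = 4*13 + 8
13 = 1*8 + 5
8 = 1*5 + 3
5 = 1*3 + 2
3 = 1*2 + 1
2 = 2*1 + 0
Back-substitute:
1 = 3 − 2
1 = −5 + 2·3
1 = 2·8 − 3·5
1 = −3·13 + 5·8
1 = 5·60 − 23·13
1 = −23·73 + 28·60
1 = 28·206 − 79·73
1 = −79·279 + 107·206
1 = 107·1880 − 721·279
1 = −721·11559 + 4433·1880
1 = 4433·13439 − 5154·11559
1 = −5154·51876 + 19895·13439
So 13439·19895 ≡ 1 (mod 51876), hence d = 19895.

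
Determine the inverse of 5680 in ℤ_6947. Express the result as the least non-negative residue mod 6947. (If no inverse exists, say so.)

2100

Run Euclid on (6947, 5680):
6947 = 1×5680 + 1267
5680 = 4×1267 + 612
1267 = 2×612 + 43
612 = 14×43 + 10
43 = 4×10 + 3
10 = 3×3 + 1
3 = 3×1 + 0
The gcd is 1. Working backward:
1 = 10 − 3·3
1 = −3·43 + 13·10
1 = 13·612 − 185·43
1 = −185·1267 + 383·612
1 = 383·5680 − 1717·1267
1 = −1717·6947 + 2100·5680
So 5680·2100 ≡ 1 (mod 6947).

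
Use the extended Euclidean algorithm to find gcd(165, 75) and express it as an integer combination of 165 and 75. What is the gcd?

Euclidean algorithm:
165 = 2×75 + 15
75 = 5×15 + 0
gcd(165, 75) = 15.
Express as a combination:
15 = 165 − 2·75
So 15 = (1)·165 + (-2)·75.

15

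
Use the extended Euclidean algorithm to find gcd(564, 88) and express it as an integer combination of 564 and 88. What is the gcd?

Repeated division:
564 = 6*88 + 36
88 = 2*36 + 16
36 = 2*16 + 4
16 = 4*4 + 0
gcd(564, 88) = 4.
Express as a combination:
4 = 36 − 2·16
4 = −2·88 + 5·36
4 = 5·564 − 32·88
So 4 = (5)·564 + (-32)·88.

4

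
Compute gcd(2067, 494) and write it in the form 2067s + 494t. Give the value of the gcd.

Euclidean algorithm:
2067 = 4*494 + 91
494 = 5*91 + 39
91 = 2*39 + 13
39 = 3*13 + 0
gcd(2067, 494) = 13.
Back-substituting:
13 = 91 − 2·39
13 = −2·494 + 11·91
13 = 11·2067 − 46·494
So 13 = (11)·2067 + (-46)·494.

13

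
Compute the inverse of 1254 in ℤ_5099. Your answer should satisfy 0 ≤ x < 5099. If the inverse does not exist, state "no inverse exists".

Run Euclid on (5099, 1254):
5099 = 4×1254 + 83
1254 = 15×83 + 9
83 = 9×9 + 2
9 = 4×2 + 1
2 = 2×1 + 0
The gcd is 1. Working backward:
1 = 9 − 4·2
1 = −4·83 + 37·9
1 = 37·1254 − 559·83
1 = −559·5099 + 2273·1254
So 1254·2273 ≡ 1 (mod 5099).

2273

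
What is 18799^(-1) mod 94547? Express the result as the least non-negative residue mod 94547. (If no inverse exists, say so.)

gcd(94547, 18799) by repeated division:
94547 = 5*18799 + 552
18799 = 34*552 + 31
552 = 17*31 + 25
31 = 1*25 + 6
25 = 4*6 + 1
6 = 6*1 + 0
gcd = 1, so the inverse exists. Back-substitute:
1 = 25 − 4·6
1 = −4·31 + 5·25
1 = 5·552 − 89·31
1 = −89·18799 + 3031·552
1 = 3031·94547 − 15244·18799
Hence 18799⁻¹ ≡ -15244 ≡ 79303 (mod 94547).

79303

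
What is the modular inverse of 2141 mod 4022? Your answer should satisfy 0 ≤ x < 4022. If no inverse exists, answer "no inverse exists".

Run Euclid on (4022, 2141):
4022 = 1×2141 + 1881
2141 = 1×1881 + 260
1881 = 7×260 + 61
260 = 4×61 + 16
61 = 3×16 + 13
16 = 1×13 + 3
13 = 4×3 + 1
3 = 3×1 + 0
Since gcd(2141, 4022) = 1, back-substitute to write 1 as a combination:
1 = 13 − 4·3
1 = −4·16 + 5·13
1 = 5·61 − 19·16
1 = −19·260 + 81·61
1 = 81·1881 − 586·260
1 = −586·2141 + 667·1881
1 = 667·4022 − 1253·2141
Hence 2141⁻¹ ≡ -1253 ≡ 2769 (mod 4022).

2769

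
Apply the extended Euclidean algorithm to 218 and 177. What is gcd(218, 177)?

1

Apply Euclid's algorithm to 218 and 177:
218 = 1*177 + 41
177 = 4*41 + 13
41 = 3*13 + 2
13 = 6*2 + 1
2 = 2*1 + 0
gcd(218, 177) = 1.
Express as a combination:
1 = 13 − 6·2
1 = −6·41 + 19·13
1 = 19·177 − 82·41
1 = −82·218 + 101·177
So 1 = (-82)·218 + (101)·177.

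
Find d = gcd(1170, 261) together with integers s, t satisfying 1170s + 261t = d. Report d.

9

Euclidean algorithm:
1170 = 4*261 + 126
261 = 2*126 + 9
126 = 14*9 + 0
gcd(1170, 261) = 9.
Back-substituting:
9 = 261 − 2·126
9 = −2·1170 + 9·261
So 9 = (-2)·1170 + (9)·261.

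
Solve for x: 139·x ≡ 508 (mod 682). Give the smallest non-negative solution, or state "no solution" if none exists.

First find gcd(139, 682):
682 = 4*139 + 126
139 = 1*126 + 13
126 = 9*13 + 9
13 = 1*9 + 4
9 = 2*4 + 1
4 = 4*1 + 0
gcd = 1, so a unique solution mod 682 exists.
Back-substitute for the Bézout coefficients:
1 = 9 − 2·4
1 = −2·13 + 3·9
1 = 3·126 − 29·13
1 = −29·139 + 32·126
1 = 32·682 − 157·139
So 139·(-157) ≡ 1 (mod 682), giving 139⁻¹ ≡ 525.
x ≡ 139⁻¹·508 ≡ 525·508 ≡ 38 (mod 682).

38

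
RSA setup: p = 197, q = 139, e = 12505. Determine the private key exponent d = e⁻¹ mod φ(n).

25681

φ(n) = (p−1)(q−1) = 196·138 = 27048.
Need d with 12505·d ≡ 1 (mod 27048). Apply the extended Euclidean algorithm:
27048 = 2·12505 + 2038
12505 = 6·2038 + 277
2038 = 7·277 + 99
277 = 2·99 + 79
99 = 1·79 + 20
79 = 3·20 + 19
20 = 1·19 + 1
19 = 19·1 + 0
Back-substitute:
1 = 20 − 19
1 = −79 + 4·20
1 = 4·99 − 5·79
1 = −5·277 + 14·99
1 = 14·2038 − 103·277
1 = −103·12505 + 632·2038
1 = 632·27048 − 1367·12505
So 12505·(-1367) ≡ 1 (mod 27048), hence d ≡ -1367 ≡ 25681 (mod 27048).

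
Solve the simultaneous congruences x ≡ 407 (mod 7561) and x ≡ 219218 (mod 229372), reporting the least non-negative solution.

1232405602

Write x = 407 + 7561·k. Then 7561·k ≡ 219218 − 407 ≡ 218811 (mod 229372).
Need 7561⁻¹ mod 229372. Extended Euclid on (229372, 7561):
229372 = 30*7561 + 2542
7561 = 2*2542 + 2477
2542 = 1*2477 + 65
2477 = 38*65 + 7
65 = 9*7 + 2
7 = 3*2 + 1
2 = 2*1 + 0
Back-substitute:
1 = 7 − 3·2
1 = −3·65 + 28·7
1 = 28·2477 − 1067·65
1 = −1067·2542 + 1095·2477
1 = 1095·7561 − 3257·2542
1 = −3257·229372 + 98805·7561
7561⁻¹ ≡ 98805 (mod 229372), so k ≡ 98805·218811 ≡ 162995 (mod 229372).
x = 407 + 7561·162995 = 1232405602.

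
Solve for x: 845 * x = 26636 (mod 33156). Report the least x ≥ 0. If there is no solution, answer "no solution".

First find gcd(845, 33156):
33156 = 39*845 + 201
845 = 4*201 + 41
201 = 4*41 + 37
41 = 1*37 + 4
37 = 9*4 + 1
4 = 4*1 + 0
gcd = 1, so a unique solution mod 33156 exists.
Back-substitute for the Bézout coefficients:
1 = 37 − 9·4
1 = −9·41 + 10·37
1 = 10·201 − 49·41
1 = −49·845 + 206·201
1 = 206·33156 − 8083·845
So 845·(-8083) ≡ 1 (mod 33156), giving 845⁻¹ ≡ 25073.
x ≡ 845⁻¹·26636 ≡ 25073·26636 ≡ 16276 (mod 33156).

16276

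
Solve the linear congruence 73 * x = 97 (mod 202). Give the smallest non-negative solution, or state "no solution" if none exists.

First find gcd(73, 202):
202 = 2×73 + 56
73 = 1×56 + 17
56 = 3×17 + 5
17 = 3×5 + 2
5 = 2×2 + 1
2 = 2×1 + 0
gcd = 1, so a unique solution mod 202 exists.
Back-substitute for the Bézout coefficients:
1 = 5 − 2·2
1 = −2·17 + 7·5
1 = 7·56 − 23·17
1 = −23·73 + 30·56
1 = 30·202 − 83·73
So 73·(-83) ≡ 1 (mod 202), giving 73⁻¹ ≡ 119.
x ≡ 73⁻¹·97 ≡ 119·97 ≡ 29 (mod 202).

29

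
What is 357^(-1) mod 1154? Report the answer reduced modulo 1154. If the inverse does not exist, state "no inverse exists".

Extended Euclidean algorithm:
1154 = 3·357 + 83
357 = 4·83 + 25
83 = 3·25 + 8
25 = 3·8 + 1
8 = 8·1 + 0
Since gcd(357, 1154) = 1, back-substitute to write 1 as a combination:
1 = 25 − 3·8
1 = −3·83 + 10·25
1 = 10·357 − 43·83
1 = −43·1154 + 139·357
So 357·139 ≡ 1 (mod 1154).

139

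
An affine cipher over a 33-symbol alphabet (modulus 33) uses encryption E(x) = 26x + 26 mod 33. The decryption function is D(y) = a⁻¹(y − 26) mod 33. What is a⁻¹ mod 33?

gcd(33, 26) by repeated division:
33 = 1·26 + 7
26 = 3·7 + 5
7 = 1·5 + 2
5 = 2·2 + 1
2 = 2·1 + 0
gcd = 1, so the inverse exists. Back-substitute:
1 = 5 − 2·2
1 = −2·7 + 3·5
1 = 3·26 − 11·7
1 = −11·33 + 14·26
So 26·14 ≡ 1 (mod 33).

14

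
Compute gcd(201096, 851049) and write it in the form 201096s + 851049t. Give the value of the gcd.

Repeated division:
851049 = 4*201096 + 46665
201096 = 4*46665 + 14436
46665 = 3*14436 + 3357
14436 = 4*3357 + 1008
3357 = 3*1008 + 333
1008 = 3*333 + 9
333 = 37*9 + 0
gcd(201096, 851049) = 9.
Working backward:
9 = 1008 − 3·333
9 = −3·3357 + 10·1008
9 = 10·14436 − 43·3357
9 = −43·46665 + 139·14436
9 = 139·201096 − 599·46665
9 = −599·851049 + 2535·201096
So 9 = (-599)·851049 + (2535)·201096.

9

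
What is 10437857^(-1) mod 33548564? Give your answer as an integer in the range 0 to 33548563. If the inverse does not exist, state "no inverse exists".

24576389

gcd(33548564, 10437857) by repeated division:
33548564 = 3*10437857 + 2234993
10437857 = 4*2234993 + 1497885
2234993 = 1*1497885 + 737108
1497885 = 2*737108 + 23669
737108 = 31*23669 + 3369
23669 = 7*3369 + 86
3369 = 39*86 + 15
86 = 5*15 + 11
15 = 1*11 + 4
11 = 2*4 + 3
4 = 1*3 + 1
3 = 3*1 + 0
The gcd is 1. Working backward:
1 = 4 − 3
1 = −11 + 3·4
1 = 3·15 − 4·11
1 = −4·86 + 23·15
1 = 23·3369 − 901·86
1 = −901·23669 + 6330·3369
1 = 6330·737108 − 197131·23669
1 = −197131·1497885 + 400592·737108
1 = 400592·2234993 − 597723·1497885
1 = −597723·10437857 + 2791484·2234993
1 = 2791484·33548564 − 8972175·10437857
Thus 10437857·(-8972175) ≡ 1 (mod 33548564); reducing, -8972175 mod 33548564 = 24576389.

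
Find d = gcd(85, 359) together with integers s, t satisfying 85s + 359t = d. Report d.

1

Repeated division:
359 = 4×85 + 19
85 = 4×19 + 9
19 = 2×9 + 1
9 = 9×1 + 0
gcd(85, 359) = 1.
Express as a combination:
1 = 19 − 2·9
1 = −2·85 + 9·19
1 = 9·359 − 38·85
So 1 = (9)·359 + (-38)·85.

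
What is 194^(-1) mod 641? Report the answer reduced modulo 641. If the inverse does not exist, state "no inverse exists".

76

Extended Euclidean algorithm:
641 = 3·194 + 59
194 = 3·59 + 17
59 = 3·17 + 8
17 = 2·8 + 1
8 = 8·1 + 0
Since gcd(194, 641) = 1, back-substitute to write 1 as a combination:
1 = 17 − 2·8
1 = −2·59 + 7·17
1 = 7·194 − 23·59
1 = −23·641 + 76·194
So 194·76 ≡ 1 (mod 641).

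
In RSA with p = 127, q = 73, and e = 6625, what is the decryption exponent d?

φ(n) = (p−1)(q−1) = 126·72 = 9072.
Need d with 6625·d ≡ 1 (mod 9072). Apply the extended Euclidean algorithm:
9072 = 1·6625 + 2447
6625 = 2·2447 + 1731
2447 = 1·1731 + 716
1731 = 2·716 + 299
716 = 2·299 + 118
299 = 2·118 + 63
118 = 1·63 + 55
63 = 1·55 + 8
55 = 6·8 + 7
8 = 1·7 + 1
7 = 7·1 + 0
Back-substitute:
1 = 8 − 7
1 = −55 + 7·8
1 = 7·63 − 8·55
1 = −8·118 + 15·63
1 = 15·299 − 38·118
1 = −38·716 + 91·299
1 = 91·1731 − 220·716
1 = −220·2447 + 311·1731
1 = 311·6625 − 842·2447
1 = −842·9072 + 1153·6625
So 6625·1153 ≡ 1 (mod 9072), hence d = 1153.

1153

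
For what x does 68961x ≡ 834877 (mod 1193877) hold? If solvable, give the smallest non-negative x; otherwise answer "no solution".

no solution

gcd(68961, 1193877):
1193877 = 17·68961 + 21540
68961 = 3·21540 + 4341
21540 = 4·4341 + 4176
4341 = 1·4176 + 165
4176 = 25·165 + 51
165 = 3·51 + 12
51 = 4·12 + 3
12 = 4·3 + 0
gcd = 3, but 3 ∤ 834877, so the congruence has no solution.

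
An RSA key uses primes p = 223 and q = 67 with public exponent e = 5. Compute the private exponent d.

5861

φ(n) = (p−1)(q−1) = 222·66 = 14652.
Need d with 5·d ≡ 1 (mod 14652). Apply the extended Euclidean algorithm:
14652 = 2930*5 + 2
5 = 2*2 + 1
2 = 2*1 + 0
Back-substitute:
1 = 5 − 2·2
1 = −2·14652 + 5861·5
So 5·5861 ≡ 1 (mod 14652), hence d = 5861.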